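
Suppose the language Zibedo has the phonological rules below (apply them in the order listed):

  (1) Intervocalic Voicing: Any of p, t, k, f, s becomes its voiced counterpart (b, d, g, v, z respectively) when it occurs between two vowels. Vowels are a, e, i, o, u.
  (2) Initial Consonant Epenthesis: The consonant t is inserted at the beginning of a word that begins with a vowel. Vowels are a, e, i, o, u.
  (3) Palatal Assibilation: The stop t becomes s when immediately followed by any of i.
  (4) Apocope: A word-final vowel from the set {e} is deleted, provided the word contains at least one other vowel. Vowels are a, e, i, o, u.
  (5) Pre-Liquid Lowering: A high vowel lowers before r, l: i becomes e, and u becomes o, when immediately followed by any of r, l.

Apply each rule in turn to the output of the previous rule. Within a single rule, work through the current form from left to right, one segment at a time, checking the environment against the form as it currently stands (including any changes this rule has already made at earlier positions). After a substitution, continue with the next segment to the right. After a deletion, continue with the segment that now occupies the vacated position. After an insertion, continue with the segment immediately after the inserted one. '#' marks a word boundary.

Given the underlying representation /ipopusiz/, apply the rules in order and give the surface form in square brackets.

[sibobuziz]

(1) Intervocalic Voicing: [ipopusiz] → [ibobuziz]
(2) Initial Consonant Epenthesis: [ibobuziz] → [tibobuziz]
(3) Palatal Assibilation: [tibobuziz] → [sibobuziz]
(4) Apocope: no change — [sibobuziz]
(5) Pre-Liquid Lowering: no change — [sibobuziz]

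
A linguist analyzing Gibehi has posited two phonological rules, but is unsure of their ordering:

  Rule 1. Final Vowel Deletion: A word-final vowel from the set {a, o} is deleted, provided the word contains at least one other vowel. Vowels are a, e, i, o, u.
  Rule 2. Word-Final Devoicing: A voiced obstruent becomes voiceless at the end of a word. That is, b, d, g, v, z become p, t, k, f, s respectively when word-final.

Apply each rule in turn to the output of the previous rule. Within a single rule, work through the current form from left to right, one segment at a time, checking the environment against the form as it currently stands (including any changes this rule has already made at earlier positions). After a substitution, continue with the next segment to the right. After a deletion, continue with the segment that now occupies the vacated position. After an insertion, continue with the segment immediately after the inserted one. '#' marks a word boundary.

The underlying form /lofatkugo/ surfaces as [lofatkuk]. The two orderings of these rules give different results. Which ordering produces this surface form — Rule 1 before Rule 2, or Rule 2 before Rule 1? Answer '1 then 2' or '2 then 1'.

Order 1 then 2:
  1 Final Vowel Deletion: [lofatkugo] → [lofatkug]
  2 Word-Final Devoicing: [lofatkug] → [lofatkuk]
  result: [lofatkuk]
Order 2 then 1:
  2 Word-Final Devoicing: no change — [lofatkugo]
  1 Final Vowel Deletion: [lofatkugo] → [lofatkug]
  result: [lofatkug]

1 then 2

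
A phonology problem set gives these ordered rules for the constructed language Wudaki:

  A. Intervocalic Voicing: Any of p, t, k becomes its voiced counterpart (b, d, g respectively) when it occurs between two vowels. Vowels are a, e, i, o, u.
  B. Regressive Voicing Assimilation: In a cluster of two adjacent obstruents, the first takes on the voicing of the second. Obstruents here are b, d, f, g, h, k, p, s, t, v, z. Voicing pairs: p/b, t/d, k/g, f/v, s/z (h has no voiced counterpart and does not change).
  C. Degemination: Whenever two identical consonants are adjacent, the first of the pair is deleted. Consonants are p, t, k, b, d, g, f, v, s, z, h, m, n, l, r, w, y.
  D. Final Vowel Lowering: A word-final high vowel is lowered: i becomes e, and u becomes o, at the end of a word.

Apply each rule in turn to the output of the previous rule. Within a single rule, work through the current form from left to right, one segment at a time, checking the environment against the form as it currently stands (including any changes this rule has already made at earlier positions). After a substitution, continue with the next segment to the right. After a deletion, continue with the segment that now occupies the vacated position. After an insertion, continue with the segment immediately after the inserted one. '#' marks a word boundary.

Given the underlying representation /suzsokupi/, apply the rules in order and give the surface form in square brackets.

[susogube]

A Intervocalic Voicing: [suzsokupi] → [suzsogubi]
B Regressive Voicing Assimilation: [suzsogubi] → [sussogubi]
C Degemination: [sussogubi] → [susogubi]
D Final Vowel Lowering: [susogubi] → [susogube]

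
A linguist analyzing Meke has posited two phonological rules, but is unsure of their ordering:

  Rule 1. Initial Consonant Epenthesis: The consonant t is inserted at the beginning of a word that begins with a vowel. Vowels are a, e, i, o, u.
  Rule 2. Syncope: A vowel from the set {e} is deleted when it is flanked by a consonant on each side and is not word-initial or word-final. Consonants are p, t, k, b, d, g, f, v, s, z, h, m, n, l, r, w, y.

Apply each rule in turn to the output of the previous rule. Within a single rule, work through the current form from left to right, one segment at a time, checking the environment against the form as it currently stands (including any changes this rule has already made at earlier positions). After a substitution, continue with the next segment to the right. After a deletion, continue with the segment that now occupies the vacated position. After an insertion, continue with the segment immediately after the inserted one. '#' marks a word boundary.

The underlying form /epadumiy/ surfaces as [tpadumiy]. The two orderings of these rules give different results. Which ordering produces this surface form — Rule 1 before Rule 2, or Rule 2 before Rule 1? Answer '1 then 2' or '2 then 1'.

1 then 2

Order 1 then 2:
  1 Initial Consonant Epenthesis: [epadumiy] → [tepadumiy]
  2 Syncope: [tepadumiy] → [tpadumiy]
  result: [tpadumiy]
Order 2 then 1:
  2 Syncope: no change — [epadumiy]
  1 Initial Consonant Epenthesis: [epadumiy] → [tepadumiy]
  result: [tepadumiy]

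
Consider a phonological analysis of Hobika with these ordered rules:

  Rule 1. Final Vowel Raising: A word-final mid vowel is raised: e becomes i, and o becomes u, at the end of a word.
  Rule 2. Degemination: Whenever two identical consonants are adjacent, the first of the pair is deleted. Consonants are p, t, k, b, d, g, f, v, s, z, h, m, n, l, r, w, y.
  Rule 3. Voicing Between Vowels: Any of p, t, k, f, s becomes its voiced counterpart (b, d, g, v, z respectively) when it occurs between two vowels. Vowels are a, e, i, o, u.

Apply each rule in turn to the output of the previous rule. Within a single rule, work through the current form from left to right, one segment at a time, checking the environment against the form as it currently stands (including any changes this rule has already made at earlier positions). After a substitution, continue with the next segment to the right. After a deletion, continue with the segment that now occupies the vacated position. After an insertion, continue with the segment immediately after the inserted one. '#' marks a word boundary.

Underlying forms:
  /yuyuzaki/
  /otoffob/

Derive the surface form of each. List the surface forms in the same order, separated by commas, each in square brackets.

/yuyuzaki/:
  Rule 1 Final Vowel Raising: no change — [yuyuzaki]
  Rule 2 Degemination: no change — [yuyuzaki]
  Rule 3 Voicing Between Vowels: [yuyuzaki] → [yuyuzagi]
/otoffob/:
  Rule 1 Final Vowel Raising: no change — [otoffob]
  Rule 2 Degemination: [otoffob] → [otofob]
  Rule 3 Voicing Between Vowels: [otofob] → [odovob]

[yuyuzagi], [odovob]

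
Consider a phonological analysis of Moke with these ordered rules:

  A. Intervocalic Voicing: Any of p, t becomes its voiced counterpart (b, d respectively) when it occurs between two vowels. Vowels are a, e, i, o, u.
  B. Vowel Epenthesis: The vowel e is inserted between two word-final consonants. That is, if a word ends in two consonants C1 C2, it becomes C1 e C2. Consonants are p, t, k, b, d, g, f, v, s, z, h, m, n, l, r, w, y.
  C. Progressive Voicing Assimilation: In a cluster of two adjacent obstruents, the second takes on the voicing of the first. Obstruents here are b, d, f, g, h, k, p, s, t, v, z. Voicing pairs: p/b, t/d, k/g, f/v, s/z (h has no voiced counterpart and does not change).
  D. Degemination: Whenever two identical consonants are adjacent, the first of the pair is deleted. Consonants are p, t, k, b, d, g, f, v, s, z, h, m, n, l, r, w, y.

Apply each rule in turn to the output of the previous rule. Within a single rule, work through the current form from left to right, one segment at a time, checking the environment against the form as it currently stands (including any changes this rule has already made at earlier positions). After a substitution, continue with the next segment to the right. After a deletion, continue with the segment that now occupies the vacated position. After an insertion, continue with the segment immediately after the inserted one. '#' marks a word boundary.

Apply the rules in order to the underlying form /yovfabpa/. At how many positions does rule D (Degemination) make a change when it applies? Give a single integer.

A Intervocalic Voicing: no change — [yovfabpa]
B Vowel Epenthesis: no change — [yovfabpa]
C Progressive Voicing Assimilation: [yovfabpa] → [yovvabba]
D Degemination: [yovvabba] → [yovaba]
Rule D changed 2 position(s).

2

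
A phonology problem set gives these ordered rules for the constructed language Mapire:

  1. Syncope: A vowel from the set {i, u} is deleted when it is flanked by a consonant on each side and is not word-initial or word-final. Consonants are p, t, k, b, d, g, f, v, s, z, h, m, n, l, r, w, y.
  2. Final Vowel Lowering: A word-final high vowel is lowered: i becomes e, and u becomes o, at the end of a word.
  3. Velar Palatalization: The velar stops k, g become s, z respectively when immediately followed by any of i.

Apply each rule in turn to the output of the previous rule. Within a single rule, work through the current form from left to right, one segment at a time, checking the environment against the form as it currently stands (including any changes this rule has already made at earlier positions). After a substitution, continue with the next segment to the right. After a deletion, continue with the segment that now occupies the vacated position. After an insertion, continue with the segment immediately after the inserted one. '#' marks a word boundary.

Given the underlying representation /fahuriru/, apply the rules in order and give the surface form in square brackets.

1 Syncope: [fahuriru] → [fahrru]
2 Final Vowel Lowering: [fahrru] → [fahrro]
3 Velar Palatalization: no change — [fahrro]

[fahrro]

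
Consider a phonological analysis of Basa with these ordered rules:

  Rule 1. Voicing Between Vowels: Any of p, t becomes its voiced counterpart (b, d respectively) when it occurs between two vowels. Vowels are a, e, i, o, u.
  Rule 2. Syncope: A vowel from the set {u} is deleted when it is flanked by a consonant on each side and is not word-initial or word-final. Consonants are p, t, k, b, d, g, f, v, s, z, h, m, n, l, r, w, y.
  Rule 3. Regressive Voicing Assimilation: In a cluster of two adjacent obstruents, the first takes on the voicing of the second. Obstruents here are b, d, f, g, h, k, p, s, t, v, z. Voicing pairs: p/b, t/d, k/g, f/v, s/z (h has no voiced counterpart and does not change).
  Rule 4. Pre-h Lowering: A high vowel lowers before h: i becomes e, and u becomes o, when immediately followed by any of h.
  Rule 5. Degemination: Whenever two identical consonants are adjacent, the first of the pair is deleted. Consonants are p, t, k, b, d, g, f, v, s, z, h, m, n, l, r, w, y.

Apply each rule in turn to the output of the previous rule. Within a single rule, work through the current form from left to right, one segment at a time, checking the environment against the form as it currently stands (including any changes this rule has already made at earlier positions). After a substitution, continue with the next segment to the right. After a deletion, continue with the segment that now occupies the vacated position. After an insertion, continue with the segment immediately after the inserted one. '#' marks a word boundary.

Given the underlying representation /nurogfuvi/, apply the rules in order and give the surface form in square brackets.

[nrokvi]

Rule 1 Voicing Between Vowels: no change — [nurogfuvi]
Rule 2 Syncope: [nurogfuvi] → [nrogfvi]
Rule 3 Regressive Voicing Assimilation: [nrogfvi] → [nrokvvi]
Rule 4 Pre-h Lowering: no change — [nrokvvi]
Rule 5 Degemination: [nrokvvi] → [nrokvi]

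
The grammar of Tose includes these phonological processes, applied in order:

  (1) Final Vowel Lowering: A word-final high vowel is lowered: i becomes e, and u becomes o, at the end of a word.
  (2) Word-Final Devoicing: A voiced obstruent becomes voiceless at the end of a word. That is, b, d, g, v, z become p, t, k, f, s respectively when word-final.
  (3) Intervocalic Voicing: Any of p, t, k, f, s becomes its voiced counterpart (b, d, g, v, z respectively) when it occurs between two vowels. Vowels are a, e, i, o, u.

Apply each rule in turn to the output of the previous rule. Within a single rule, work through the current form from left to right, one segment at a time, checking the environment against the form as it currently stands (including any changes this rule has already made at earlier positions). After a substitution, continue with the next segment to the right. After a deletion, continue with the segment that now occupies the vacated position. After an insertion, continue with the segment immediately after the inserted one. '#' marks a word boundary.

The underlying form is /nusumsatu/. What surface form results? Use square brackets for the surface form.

(1) Final Vowel Lowering: [nusumsatu] → [nusumsato]
(2) Word-Final Devoicing: no change — [nusumsato]
(3) Intervocalic Voicing: [nusumsato] → [nuzumsado]

[nuzumsado]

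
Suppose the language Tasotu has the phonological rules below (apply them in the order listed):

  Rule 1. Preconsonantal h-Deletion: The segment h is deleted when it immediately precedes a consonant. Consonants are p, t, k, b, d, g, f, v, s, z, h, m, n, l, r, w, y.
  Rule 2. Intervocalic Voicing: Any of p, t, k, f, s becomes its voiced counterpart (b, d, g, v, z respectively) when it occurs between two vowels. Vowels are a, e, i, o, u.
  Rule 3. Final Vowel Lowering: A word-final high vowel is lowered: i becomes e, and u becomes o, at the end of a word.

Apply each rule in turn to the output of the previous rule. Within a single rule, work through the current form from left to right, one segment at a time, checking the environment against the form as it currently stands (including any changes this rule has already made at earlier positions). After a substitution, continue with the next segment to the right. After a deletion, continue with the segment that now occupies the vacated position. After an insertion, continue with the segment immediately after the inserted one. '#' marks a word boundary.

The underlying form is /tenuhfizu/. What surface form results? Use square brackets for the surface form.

[tenuvizo]

Rule 1 Preconsonantal h-Deletion: [tenuhfizu] → [tenufizu]
Rule 2 Intervocalic Voicing: [tenufizu] → [tenuvizu]
Rule 3 Final Vowel Lowering: [tenuvizu] → [tenuvizo]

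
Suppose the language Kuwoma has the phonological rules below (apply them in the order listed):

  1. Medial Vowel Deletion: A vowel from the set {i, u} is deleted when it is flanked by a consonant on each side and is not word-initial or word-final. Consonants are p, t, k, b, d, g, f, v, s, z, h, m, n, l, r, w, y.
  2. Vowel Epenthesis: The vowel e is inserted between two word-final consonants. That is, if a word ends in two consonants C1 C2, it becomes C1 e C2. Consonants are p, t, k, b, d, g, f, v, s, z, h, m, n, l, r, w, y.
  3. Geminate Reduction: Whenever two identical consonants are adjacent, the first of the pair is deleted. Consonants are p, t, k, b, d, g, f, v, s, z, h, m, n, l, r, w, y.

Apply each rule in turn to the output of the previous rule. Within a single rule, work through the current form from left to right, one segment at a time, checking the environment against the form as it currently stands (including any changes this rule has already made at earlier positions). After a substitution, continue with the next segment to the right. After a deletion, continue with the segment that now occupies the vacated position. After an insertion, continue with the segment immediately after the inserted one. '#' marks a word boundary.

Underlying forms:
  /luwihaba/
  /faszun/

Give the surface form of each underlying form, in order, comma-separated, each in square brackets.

[lwhaba], [faszen]

/luwihaba/:
  1 Medial Vowel Deletion: [luwihaba] → [lwhaba]
  2 Vowel Epenthesis: no change — [lwhaba]
  3 Geminate Reduction: no change — [lwhaba]
/faszun/:
  1 Medial Vowel Deletion: [faszun] → [faszn]
  2 Vowel Epenthesis: [faszn] → [faszen]
  3 Geminate Reduction: no change — [faszen]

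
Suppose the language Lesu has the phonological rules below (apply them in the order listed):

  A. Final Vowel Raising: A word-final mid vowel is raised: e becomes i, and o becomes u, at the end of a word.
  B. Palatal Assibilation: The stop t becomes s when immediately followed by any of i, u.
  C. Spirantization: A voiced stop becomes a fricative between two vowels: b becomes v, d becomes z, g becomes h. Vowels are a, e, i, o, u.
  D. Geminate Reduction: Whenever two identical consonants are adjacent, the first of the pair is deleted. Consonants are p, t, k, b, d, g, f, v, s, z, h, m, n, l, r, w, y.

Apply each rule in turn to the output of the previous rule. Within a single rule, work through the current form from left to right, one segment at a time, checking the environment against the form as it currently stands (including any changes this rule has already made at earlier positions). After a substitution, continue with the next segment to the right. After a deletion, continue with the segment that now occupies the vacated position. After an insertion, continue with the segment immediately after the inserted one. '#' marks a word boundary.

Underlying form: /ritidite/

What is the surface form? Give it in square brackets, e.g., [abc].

A Final Vowel Raising: [ritidite] → [ritiditi]
B Palatal Assibilation: [ritiditi] → [risidisi]
C Spirantization: [risidisi] → [risizisi]
D Geminate Reduction: no change — [risizisi]

[risizisi]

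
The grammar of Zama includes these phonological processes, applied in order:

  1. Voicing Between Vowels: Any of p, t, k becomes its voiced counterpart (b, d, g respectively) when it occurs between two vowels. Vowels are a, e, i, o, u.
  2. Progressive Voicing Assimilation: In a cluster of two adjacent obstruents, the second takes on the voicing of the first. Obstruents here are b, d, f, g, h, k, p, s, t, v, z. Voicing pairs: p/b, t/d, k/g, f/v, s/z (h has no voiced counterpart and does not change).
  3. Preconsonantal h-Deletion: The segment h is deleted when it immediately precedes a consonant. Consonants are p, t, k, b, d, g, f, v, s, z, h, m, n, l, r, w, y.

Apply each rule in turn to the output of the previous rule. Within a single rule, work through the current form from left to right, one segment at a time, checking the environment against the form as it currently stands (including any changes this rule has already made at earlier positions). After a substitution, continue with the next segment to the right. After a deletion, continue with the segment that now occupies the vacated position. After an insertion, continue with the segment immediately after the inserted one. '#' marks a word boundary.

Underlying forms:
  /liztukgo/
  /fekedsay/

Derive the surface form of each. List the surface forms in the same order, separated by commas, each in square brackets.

/liztukgo/:
  1 Voicing Between Vowels: no change — [liztukgo]
  2 Progressive Voicing Assimilation: [liztukgo] → [lizdukko]
  3 Preconsonantal h-Deletion: no change — [lizdukko]
/fekedsay/:
  1 Voicing Between Vowels: [fekedsay] → [fegedsay]
  2 Progressive Voicing Assimilation: [fegedsay] → [fegedzay]
  3 Preconsonantal h-Deletion: no change — [fegedzay]

[lizdukko], [fegedzay]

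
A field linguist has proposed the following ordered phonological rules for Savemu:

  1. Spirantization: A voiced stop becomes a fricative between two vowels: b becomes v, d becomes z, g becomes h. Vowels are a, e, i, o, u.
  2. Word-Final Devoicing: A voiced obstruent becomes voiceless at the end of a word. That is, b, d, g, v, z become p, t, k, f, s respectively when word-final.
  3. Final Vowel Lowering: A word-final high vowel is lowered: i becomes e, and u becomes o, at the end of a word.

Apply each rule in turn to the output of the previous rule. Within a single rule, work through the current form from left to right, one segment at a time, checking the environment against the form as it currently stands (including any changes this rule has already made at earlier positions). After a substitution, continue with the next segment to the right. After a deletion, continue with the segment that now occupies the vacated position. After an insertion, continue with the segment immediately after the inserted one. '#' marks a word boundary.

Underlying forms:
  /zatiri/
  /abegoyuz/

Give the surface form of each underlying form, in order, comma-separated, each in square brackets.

[zatire], [avehoyus]

/zatiri/:
  1 Spirantization: no change — [zatiri]
  2 Word-Final Devoicing: no change — [zatiri]
  3 Final Vowel Lowering: [zatiri] → [zatire]
/abegoyuz/:
  1 Spirantization: [abegoyuz] → [avehoyuz]
  2 Word-Final Devoicing: [avehoyuz] → [avehoyus]
  3 Final Vowel Lowering: no change — [avehoyus]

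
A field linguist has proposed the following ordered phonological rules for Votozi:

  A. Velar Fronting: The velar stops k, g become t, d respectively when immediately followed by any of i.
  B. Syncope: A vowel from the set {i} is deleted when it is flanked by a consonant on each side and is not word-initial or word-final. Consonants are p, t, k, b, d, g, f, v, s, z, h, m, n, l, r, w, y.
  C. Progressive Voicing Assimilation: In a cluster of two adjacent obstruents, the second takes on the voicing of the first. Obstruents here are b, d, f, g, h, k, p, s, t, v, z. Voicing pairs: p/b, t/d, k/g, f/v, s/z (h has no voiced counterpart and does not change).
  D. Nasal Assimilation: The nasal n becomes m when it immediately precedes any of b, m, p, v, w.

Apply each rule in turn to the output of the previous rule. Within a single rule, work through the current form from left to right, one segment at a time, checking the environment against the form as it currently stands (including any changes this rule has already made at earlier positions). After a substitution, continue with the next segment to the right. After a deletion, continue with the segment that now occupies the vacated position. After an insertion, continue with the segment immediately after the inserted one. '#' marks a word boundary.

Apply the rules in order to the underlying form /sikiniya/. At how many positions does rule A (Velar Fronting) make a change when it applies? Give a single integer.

1

A Velar Fronting: [sikiniya] → [sitiniya]
B Syncope: [sitiniya] → [stnya]
C Progressive Voicing Assimilation: no change — [stnya]
D Nasal Assimilation: no change — [stnya]
Rule A changed 1 position(s).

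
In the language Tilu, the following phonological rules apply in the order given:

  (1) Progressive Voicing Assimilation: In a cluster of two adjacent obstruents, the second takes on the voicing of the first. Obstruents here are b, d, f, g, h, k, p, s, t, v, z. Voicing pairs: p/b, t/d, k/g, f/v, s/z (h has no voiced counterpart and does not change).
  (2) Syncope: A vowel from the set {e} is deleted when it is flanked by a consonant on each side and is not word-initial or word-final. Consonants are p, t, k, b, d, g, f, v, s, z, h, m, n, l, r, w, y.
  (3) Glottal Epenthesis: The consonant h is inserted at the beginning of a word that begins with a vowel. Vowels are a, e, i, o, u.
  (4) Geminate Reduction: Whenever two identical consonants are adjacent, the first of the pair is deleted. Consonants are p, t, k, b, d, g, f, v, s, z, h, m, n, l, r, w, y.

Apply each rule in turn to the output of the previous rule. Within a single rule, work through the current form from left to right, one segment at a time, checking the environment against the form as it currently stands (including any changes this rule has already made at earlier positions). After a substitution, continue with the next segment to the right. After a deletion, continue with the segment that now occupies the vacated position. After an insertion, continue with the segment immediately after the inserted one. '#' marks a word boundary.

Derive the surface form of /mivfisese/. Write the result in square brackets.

[mivise]

(1) Progressive Voicing Assimilation: [mivfisese] → [mivvisese]
(2) Syncope: [mivvisese] → [mivvisse]
(3) Glottal Epenthesis: no change — [mivvisse]
(4) Geminate Reduction: [mivvisse] → [mivise]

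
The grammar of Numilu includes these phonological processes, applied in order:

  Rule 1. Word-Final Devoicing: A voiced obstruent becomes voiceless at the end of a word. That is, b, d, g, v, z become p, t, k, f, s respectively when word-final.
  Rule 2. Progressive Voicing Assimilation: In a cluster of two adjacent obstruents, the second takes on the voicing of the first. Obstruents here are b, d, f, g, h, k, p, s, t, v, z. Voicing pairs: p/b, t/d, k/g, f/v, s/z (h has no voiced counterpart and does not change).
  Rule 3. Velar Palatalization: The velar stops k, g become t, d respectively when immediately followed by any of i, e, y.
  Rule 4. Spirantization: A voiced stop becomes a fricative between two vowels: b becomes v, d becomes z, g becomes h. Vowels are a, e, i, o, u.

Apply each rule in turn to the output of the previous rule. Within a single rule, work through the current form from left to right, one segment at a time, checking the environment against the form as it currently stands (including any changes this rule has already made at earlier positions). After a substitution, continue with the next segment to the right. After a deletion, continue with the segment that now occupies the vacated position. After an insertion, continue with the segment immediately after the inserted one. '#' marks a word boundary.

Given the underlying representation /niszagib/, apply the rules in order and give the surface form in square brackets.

Rule 1 Word-Final Devoicing: [niszagib] → [niszagip]
Rule 2 Progressive Voicing Assimilation: [niszagip] → [nissagip]
Rule 3 Velar Palatalization: [nissagip] → [nissadip]
Rule 4 Spirantization: [nissadip] → [nissazip]

[nissazip]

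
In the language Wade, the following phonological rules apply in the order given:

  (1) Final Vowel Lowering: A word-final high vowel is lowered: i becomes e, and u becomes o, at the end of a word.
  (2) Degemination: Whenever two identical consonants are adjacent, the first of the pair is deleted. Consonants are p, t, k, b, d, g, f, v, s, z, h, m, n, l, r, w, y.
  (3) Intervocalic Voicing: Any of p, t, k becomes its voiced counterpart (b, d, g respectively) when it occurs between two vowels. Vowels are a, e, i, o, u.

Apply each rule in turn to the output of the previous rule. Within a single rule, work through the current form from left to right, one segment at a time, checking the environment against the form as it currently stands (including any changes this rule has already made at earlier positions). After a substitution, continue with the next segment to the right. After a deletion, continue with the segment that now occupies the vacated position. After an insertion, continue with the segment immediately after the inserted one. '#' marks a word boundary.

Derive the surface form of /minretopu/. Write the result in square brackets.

(1) Final Vowel Lowering: [minretopu] → [minretopo]
(2) Degemination: no change — [minretopo]
(3) Intervocalic Voicing: [minretopo] → [minredobo]

[minredobo]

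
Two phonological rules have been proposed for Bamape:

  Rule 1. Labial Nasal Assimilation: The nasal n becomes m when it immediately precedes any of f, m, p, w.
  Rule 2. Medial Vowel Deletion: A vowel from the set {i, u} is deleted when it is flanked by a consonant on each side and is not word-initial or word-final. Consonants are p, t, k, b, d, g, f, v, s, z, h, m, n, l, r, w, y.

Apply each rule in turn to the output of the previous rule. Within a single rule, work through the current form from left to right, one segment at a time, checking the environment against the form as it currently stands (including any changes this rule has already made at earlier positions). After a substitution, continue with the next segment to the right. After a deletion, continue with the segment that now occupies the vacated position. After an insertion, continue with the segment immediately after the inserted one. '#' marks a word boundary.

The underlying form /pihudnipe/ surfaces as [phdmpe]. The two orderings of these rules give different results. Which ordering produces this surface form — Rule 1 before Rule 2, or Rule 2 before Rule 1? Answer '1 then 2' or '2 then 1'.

2 then 1

Order 1 then 2:
  1 Labial Nasal Assimilation: no change — [pihudnipe]
  2 Medial Vowel Deletion: [pihudnipe] → [phdnpe]
  result: [phdnpe]
Order 2 then 1:
  2 Medial Vowel Deletion: [pihudnipe] → [phdnpe]
  1 Labial Nasal Assimilation: [phdnpe] → [phdmpe]
  result: [phdmpe]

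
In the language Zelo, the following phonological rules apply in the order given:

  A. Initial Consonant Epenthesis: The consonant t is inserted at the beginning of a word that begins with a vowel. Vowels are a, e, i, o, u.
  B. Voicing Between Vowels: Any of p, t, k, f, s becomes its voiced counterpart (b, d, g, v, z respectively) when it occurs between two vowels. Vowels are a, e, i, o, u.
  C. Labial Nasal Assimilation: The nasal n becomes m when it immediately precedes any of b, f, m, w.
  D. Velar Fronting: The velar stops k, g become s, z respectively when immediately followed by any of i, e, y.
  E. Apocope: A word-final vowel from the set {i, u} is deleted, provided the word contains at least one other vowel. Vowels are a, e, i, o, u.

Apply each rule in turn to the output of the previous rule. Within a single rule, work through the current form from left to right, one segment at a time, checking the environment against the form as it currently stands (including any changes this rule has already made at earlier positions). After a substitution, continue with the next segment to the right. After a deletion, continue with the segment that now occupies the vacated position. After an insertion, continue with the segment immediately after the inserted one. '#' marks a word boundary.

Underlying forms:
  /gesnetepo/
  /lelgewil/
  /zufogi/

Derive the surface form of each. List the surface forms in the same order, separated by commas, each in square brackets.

/gesnetepo/:
  A Initial Consonant Epenthesis: no change — [gesnetepo]
  B Voicing Between Vowels: [gesnetepo] → [gesnedebo]
  C Labial Nasal Assimilation: no change — [gesnedebo]
  D Velar Fronting: [gesnedebo] → [zesnedebo]
  E Apocope: no change — [zesnedebo]
/lelgewil/:
  A Initial Consonant Epenthesis: no change — [lelgewil]
  B Voicing Between Vowels: no change — [lelgewil]
  C Labial Nasal Assimilation: no change — [lelgewil]
  D Velar Fronting: [lelgewil] → [lelzewil]
  E Apocope: no change — [lelzewil]
/zufogi/:
  A Initial Consonant Epenthesis: no change — [zufogi]
  B Voicing Between Vowels: [zufogi] → [zuvogi]
  C Labial Nasal Assimilation: no change — [zuvogi]
  D Velar Fronting: [zuvogi] → [zuvozi]
  E Apocope: [zuvozi] → [zuvoz]

[zesnedebo], [lelzewil], [zuvoz]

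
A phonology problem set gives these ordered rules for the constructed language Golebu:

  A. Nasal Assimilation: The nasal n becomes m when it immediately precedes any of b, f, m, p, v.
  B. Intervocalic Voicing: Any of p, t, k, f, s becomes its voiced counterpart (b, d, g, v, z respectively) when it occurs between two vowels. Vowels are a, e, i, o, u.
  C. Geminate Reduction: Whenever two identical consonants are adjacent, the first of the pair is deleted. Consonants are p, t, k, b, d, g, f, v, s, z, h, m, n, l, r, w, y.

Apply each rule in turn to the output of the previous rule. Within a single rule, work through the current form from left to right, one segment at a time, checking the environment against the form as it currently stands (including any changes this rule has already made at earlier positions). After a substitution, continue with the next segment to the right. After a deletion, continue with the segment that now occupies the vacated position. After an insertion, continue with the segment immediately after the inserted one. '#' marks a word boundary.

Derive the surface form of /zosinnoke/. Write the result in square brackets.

A Nasal Assimilation: no change — [zosinnoke]
B Intervocalic Voicing: [zosinnoke] → [zozinnoge]
C Geminate Reduction: [zozinnoge] → [zozinoge]

[zozinoge]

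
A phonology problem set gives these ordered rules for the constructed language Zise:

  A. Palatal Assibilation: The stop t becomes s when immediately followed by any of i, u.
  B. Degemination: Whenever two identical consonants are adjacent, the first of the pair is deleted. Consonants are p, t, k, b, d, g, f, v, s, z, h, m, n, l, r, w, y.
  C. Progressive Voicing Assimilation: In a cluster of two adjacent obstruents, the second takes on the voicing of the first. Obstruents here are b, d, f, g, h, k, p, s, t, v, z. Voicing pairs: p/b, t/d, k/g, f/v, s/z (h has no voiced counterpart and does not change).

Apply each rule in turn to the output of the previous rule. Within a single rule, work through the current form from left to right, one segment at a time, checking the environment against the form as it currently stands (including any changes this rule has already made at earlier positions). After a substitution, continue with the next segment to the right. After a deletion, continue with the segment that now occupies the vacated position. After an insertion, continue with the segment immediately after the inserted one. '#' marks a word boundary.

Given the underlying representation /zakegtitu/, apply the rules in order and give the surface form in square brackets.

A Palatal Assibilation: [zakegtitu] → [zakegsisu]
B Degemination: no change — [zakegsisu]
C Progressive Voicing Assimilation: [zakegsisu] → [zakegzisu]

[zakegzisu]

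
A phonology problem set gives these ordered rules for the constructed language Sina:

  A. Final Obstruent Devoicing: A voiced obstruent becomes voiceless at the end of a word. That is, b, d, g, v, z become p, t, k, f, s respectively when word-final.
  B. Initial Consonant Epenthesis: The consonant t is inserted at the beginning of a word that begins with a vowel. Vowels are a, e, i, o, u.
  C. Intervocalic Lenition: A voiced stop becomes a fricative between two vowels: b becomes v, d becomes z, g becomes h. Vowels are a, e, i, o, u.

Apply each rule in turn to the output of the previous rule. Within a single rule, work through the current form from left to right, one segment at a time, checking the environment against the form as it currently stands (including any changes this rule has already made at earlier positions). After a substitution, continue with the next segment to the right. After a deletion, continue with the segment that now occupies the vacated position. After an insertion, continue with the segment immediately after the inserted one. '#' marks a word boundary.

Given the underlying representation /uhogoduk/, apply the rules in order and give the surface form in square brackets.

[tuhohozuk]

A Final Obstruent Devoicing: no change — [uhogoduk]
B Initial Consonant Epenthesis: [uhogoduk] → [tuhogoduk]
C Intervocalic Lenition: [tuhogoduk] → [tuhohozuk]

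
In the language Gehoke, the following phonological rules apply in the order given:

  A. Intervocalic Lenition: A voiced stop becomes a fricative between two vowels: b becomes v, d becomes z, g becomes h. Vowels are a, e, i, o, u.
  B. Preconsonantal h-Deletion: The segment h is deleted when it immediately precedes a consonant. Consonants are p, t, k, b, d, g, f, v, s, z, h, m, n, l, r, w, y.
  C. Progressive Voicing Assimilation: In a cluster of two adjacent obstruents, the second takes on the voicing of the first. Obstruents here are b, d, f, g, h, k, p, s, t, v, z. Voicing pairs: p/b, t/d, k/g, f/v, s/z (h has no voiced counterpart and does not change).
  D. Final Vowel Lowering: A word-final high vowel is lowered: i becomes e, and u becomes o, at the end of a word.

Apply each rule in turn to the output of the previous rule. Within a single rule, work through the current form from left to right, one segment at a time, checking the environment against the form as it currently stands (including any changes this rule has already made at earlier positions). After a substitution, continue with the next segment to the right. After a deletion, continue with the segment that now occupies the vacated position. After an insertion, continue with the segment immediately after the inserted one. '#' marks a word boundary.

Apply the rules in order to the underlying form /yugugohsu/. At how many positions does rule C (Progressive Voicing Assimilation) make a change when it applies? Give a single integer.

0

A Intervocalic Lenition: [yugugohsu] → [yuhuhohsu]
B Preconsonantal h-Deletion: [yuhuhohsu] → [yuhuhosu]
C Progressive Voicing Assimilation: no change — [yuhuhosu]
D Final Vowel Lowering: [yuhuhosu] → [yuhuhoso]
Rule C changed 0 position(s).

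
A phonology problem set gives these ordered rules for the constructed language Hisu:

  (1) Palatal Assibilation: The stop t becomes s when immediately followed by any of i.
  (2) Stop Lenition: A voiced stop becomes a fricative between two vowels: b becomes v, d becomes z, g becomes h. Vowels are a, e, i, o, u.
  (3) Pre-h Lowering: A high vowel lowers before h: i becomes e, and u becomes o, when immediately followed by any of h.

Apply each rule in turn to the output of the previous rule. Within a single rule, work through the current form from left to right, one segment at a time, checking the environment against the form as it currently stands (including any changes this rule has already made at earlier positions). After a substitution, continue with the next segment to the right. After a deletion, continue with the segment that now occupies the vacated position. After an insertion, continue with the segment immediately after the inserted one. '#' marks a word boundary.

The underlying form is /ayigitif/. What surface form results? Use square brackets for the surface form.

(1) Palatal Assibilation: [ayigitif] → [ayigisif]
(2) Stop Lenition: [ayigisif] → [ayihisif]
(3) Pre-h Lowering: [ayihisif] → [ayehisif]

[ayehisif]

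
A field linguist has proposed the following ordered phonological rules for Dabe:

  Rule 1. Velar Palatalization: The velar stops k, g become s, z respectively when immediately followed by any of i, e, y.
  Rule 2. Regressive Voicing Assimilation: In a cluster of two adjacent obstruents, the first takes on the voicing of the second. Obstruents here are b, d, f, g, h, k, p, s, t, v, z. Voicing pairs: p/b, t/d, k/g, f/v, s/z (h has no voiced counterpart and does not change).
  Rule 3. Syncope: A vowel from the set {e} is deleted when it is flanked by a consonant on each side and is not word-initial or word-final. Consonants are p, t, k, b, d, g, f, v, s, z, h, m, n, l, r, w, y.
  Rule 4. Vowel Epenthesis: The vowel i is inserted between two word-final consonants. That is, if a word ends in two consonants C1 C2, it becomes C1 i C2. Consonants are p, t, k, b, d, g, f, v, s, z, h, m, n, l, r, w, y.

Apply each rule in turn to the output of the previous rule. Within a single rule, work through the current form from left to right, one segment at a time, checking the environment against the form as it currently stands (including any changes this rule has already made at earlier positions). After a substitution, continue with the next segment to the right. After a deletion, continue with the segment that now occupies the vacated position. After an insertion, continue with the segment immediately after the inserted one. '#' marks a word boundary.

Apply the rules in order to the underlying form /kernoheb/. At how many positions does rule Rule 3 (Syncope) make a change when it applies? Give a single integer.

Rule 1 Velar Palatalization: [kernoheb] → [sernoheb]
Rule 2 Regressive Voicing Assimilation: no change — [sernoheb]
Rule 3 Syncope: [sernoheb] → [srnohb]
Rule 4 Vowel Epenthesis: [srnohb] → [srnohib]
Rule Rule 3 changed 2 position(s).

2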